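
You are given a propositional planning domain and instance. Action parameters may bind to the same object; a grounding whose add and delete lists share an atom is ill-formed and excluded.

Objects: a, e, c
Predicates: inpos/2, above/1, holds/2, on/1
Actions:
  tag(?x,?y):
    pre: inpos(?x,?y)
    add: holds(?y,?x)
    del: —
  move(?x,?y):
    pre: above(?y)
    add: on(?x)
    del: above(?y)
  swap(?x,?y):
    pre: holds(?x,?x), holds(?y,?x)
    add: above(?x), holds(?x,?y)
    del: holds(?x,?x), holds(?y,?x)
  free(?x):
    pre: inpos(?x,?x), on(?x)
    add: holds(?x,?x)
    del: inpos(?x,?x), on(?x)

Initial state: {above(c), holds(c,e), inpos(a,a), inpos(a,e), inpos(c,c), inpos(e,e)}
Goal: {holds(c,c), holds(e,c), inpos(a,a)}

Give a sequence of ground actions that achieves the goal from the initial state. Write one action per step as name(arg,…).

tag(e,e); tag(c,c); swap(e,c)

1. tag(e,e)  →  {above(c), holds(c,e), holds(e,e), inpos(a,a), inpos(a,e), inpos(c,c), inpos(e,e)}
2. tag(c,c)  →  {above(c), holds(c,c), holds(c,e), holds(e,e), inpos(a,a), inpos(a,e), inpos(c,c), inpos(e,e)}
3. swap(e,c)  →  {above(c), above(e), holds(c,c), holds(e,c), inpos(a,a), inpos(a,e), inpos(c,c), inpos(e,e)}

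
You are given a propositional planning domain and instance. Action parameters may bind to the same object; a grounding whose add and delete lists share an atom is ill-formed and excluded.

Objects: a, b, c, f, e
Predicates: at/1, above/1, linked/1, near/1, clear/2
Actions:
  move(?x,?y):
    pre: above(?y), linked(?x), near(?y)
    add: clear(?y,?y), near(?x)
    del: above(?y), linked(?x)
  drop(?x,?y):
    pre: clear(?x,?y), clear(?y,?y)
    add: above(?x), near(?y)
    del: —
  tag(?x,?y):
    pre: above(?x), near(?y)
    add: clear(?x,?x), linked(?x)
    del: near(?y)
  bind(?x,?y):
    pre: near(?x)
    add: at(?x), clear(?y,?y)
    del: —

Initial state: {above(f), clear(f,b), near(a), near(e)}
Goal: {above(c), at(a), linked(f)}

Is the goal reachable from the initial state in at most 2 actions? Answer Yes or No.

No

1. tag(f,e)  →  {above(f), clear(f,b), clear(f,f), linked(f), near(a)}
2. bind(a,c)  →  {above(f), at(a), clear(c,c), clear(f,b), clear(f,f), linked(f), near(a)}
3. drop(c,c)  →  {above(c), above(f), at(a), clear(c,c), clear(f,b), clear(f,f), linked(f), near(a), near(c)}
optimal plan length = 3; 3 > 2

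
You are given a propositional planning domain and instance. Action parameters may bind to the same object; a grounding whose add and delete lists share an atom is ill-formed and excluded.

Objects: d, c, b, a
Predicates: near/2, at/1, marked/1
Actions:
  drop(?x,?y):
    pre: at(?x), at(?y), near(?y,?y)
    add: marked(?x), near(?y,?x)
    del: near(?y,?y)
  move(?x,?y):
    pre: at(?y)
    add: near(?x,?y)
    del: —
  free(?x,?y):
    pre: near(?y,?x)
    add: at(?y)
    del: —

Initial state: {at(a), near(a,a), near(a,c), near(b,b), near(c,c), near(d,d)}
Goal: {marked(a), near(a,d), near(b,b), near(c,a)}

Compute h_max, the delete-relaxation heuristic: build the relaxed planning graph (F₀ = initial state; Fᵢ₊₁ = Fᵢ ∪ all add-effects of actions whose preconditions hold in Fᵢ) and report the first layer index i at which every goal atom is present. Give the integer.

2

F0 = init (6 atoms)
F1 = F0 ∪ {at(b), at(c), at(d), near(b,a), near(c,a), near(d,a)}  (12 atoms)
F2 = F1 ∪ {marked(a), marked(b), marked(c), marked(d), near(a,b), near(a,d), near(b,c), near(b,d), near(c,b), near(c,d), near(d,b), near(d,c)}  (24 atoms)
goal ⊆ F2  ⇒  h_max = 2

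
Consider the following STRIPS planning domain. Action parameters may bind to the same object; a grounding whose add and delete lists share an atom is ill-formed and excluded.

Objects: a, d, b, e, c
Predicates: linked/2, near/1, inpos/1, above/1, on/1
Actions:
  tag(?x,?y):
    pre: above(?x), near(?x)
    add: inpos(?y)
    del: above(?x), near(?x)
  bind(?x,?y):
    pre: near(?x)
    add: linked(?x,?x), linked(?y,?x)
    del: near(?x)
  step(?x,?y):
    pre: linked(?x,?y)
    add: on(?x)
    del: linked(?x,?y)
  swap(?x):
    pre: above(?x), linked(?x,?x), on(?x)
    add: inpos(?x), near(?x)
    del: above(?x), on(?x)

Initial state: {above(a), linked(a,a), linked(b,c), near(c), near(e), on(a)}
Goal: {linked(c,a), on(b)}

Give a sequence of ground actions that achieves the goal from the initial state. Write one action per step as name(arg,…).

step(b,c); swap(a); bind(a,c)

1. step(b,c)  →  {above(a), linked(a,a), near(c), near(e), on(a), on(b)}
2. swap(a)  →  {inpos(a), linked(a,a), near(a), near(c), near(e), on(b)}
3. bind(a,c)  →  {inpos(a), linked(a,a), linked(c,a), near(c), near(e), on(b)}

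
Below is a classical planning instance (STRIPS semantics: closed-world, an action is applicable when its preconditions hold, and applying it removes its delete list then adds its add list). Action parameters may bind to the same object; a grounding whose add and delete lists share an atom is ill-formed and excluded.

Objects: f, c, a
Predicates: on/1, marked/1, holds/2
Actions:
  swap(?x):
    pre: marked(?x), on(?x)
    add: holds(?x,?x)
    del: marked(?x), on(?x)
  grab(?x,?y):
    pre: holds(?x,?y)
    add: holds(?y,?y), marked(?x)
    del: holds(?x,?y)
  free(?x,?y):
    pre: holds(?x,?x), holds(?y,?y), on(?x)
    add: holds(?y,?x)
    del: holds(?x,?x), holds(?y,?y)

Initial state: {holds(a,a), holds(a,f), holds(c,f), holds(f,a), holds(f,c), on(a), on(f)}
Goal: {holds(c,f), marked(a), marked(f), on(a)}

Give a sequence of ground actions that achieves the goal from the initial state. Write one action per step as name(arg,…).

1. grab(f,c)  →  {holds(a,a), holds(a,f), holds(c,c), holds(c,f), holds(f,a), marked(f), on(a), on(f)}
2. grab(a,f)  →  {holds(a,a), holds(c,c), holds(c,f), holds(f,a), holds(f,f), marked(a), marked(f), on(a), on(f)}

grab(f,c); grab(a,f)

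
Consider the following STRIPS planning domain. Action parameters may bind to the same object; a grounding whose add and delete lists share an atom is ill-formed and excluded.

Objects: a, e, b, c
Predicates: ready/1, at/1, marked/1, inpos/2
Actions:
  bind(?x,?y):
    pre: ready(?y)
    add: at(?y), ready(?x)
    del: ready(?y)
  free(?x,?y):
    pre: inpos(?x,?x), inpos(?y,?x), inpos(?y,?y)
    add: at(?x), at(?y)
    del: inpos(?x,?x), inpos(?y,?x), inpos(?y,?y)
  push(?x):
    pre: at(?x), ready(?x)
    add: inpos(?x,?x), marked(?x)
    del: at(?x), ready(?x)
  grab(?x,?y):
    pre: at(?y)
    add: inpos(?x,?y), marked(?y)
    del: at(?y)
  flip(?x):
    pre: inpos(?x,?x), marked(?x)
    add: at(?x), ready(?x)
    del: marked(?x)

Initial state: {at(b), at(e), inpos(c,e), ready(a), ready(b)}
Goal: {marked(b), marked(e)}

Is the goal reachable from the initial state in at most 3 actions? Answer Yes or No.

Yes

1. push(b)  →  {at(e), inpos(b,b), inpos(c,e), marked(b), ready(a)}
2. grab(a,e)  →  {inpos(a,e), inpos(b,b), inpos(c,e), marked(b), marked(e), ready(a)}
optimal plan length = 2; 2 ≤ 3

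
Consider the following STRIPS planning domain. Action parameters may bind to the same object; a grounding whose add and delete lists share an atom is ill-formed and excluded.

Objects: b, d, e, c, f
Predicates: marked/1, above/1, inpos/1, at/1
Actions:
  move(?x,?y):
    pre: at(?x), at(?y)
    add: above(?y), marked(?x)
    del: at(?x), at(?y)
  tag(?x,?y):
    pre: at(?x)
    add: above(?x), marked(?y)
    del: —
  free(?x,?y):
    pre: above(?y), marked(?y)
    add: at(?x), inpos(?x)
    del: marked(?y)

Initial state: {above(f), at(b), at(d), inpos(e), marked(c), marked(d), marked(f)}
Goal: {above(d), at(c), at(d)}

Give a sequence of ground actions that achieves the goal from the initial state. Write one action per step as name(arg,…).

1. tag(d,b)  →  {above(d), above(f), at(b), at(d), inpos(e), marked(b), marked(c), marked(d), marked(f)}
2. free(c,d)  →  {above(d), above(f), at(b), at(c), at(d), inpos(c), inpos(e), marked(b), marked(c), marked(f)}

tag(d,b); free(c,d)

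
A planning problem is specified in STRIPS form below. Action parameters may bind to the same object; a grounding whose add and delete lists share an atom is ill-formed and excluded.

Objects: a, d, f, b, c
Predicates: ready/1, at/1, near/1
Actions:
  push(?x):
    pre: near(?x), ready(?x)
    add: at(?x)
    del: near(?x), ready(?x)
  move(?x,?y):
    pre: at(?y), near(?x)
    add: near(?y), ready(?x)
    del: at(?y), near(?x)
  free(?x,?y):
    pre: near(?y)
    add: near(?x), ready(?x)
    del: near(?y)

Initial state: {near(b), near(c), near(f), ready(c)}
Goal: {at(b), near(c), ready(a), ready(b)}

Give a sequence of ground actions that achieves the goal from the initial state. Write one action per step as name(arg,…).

free(a,b); free(b,a); push(b); free(b,f)

1. free(a,b)  →  {near(a), near(c), near(f), ready(a), ready(c)}
2. free(b,a)  →  {near(b), near(c), near(f), ready(a), ready(b), ready(c)}
3. push(b)  →  {at(b), near(c), near(f), ready(a), ready(c)}
4. free(b,f)  →  {at(b), near(b), near(c), ready(a), ready(b), ready(c)}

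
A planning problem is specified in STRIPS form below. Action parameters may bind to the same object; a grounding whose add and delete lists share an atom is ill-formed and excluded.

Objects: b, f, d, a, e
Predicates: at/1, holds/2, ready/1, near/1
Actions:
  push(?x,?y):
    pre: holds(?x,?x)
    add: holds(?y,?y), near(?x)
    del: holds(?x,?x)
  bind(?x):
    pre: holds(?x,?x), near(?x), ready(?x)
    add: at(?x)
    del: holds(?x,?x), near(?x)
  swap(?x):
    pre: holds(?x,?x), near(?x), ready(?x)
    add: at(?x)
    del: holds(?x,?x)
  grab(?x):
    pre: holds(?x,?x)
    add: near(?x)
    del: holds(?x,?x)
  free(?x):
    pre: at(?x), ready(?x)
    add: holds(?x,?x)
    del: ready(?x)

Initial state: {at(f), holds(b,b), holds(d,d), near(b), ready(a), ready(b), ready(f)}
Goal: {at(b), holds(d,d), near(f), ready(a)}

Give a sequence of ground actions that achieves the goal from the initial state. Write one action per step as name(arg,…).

push(b,f); push(f,b); bind(b)

1. push(b,f)  →  {at(f), holds(d,d), holds(f,f), near(b), ready(a), ready(b), ready(f)}
2. push(f,b)  →  {at(f), holds(b,b), holds(d,d), near(b), near(f), ready(a), ready(b), ready(f)}
3. bind(b)  →  {at(b), at(f), holds(d,d), near(f), ready(a), ready(b), ready(f)}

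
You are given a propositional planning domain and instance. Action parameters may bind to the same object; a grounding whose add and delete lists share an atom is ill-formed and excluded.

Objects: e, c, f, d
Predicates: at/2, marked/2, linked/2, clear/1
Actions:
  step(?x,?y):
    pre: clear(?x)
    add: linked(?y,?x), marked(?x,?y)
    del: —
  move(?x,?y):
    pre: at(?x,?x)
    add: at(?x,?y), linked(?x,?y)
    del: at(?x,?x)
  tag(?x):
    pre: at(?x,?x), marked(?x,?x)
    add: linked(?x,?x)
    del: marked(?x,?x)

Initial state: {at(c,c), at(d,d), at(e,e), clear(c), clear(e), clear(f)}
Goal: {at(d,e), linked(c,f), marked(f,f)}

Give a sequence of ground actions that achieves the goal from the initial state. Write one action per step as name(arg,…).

step(f,c); step(f,f); move(d,e)

1. step(f,c)  →  {at(c,c), at(d,d), at(e,e), clear(c), clear(e), clear(f), linked(c,f), marked(f,c)}
2. step(f,f)  →  {at(c,c), at(d,d), at(e,e), clear(c), clear(e), clear(f), linked(c,f), linked(f,f), marked(f,c), marked(f,f)}
3. move(d,e)  →  {at(c,c), at(d,e), at(e,e), clear(c), clear(e), clear(f), linked(c,f), linked(d,e), linked(f,f), marked(f,c), marked(f,f)}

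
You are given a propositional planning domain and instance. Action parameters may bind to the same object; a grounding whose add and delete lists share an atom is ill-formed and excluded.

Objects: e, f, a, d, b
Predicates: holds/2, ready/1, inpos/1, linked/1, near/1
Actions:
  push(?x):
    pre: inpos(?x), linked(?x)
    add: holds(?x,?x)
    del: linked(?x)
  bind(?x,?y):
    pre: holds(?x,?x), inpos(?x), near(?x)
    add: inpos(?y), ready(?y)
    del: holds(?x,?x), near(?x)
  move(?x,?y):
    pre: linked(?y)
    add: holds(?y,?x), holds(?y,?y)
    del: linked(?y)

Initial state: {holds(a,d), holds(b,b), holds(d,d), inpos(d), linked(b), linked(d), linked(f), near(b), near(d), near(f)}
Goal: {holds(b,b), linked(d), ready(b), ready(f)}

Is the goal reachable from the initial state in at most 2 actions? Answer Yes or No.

No

1. bind(d,f)  →  {holds(a,d), holds(b,b), inpos(d), inpos(f), linked(b), linked(d), linked(f), near(b), near(f), ready(f)}
2. push(f)  →  {holds(a,d), holds(b,b), holds(f,f), inpos(d), inpos(f), linked(b), linked(d), near(b), near(f), ready(f)}
3. bind(f,b)  →  {holds(a,d), holds(b,b), inpos(b), inpos(d), inpos(f), linked(b), linked(d), near(b), ready(b), ready(f)}
optimal plan length = 3; 3 > 2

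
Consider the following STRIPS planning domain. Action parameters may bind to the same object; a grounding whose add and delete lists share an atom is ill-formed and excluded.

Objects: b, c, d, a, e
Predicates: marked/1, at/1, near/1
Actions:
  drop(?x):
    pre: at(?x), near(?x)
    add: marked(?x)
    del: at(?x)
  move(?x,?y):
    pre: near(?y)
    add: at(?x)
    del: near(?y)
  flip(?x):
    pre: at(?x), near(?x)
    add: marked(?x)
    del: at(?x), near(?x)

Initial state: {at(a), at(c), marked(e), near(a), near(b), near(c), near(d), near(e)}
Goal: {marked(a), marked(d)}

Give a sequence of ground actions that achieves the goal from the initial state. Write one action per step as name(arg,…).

1. drop(a)  →  {at(c), marked(a), marked(e), near(a), near(b), near(c), near(d), near(e)}
2. move(d,b)  →  {at(c), at(d), marked(a), marked(e), near(a), near(c), near(d), near(e)}
3. drop(d)  →  {at(c), marked(a), marked(d), marked(e), near(a), near(c), near(d), near(e)}

drop(a); move(d,b); drop(d)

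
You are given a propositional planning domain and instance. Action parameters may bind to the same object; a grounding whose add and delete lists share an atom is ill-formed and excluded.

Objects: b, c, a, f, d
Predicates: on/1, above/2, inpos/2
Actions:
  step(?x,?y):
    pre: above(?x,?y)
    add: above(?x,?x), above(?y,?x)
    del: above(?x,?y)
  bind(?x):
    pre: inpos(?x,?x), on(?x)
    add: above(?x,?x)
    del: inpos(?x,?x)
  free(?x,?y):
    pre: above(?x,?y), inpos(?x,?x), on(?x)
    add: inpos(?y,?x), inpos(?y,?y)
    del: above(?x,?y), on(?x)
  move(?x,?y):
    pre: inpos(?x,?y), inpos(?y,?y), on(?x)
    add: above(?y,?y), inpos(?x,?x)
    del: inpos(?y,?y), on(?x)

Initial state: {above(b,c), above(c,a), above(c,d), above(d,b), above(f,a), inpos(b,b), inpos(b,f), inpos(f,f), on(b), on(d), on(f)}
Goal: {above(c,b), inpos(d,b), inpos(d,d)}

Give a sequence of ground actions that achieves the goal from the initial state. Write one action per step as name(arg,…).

step(b,c); step(d,b); free(b,d)

1. step(b,c)  →  {above(b,b), above(c,a), above(c,b), above(c,d), above(d,b), above(f,a), inpos(b,b), inpos(b,f), inpos(f,f), on(b), on(d), on(f)}
2. step(d,b)  →  {above(b,b), above(b,d), above(c,a), above(c,b), above(c,d), above(d,d), above(f,a), inpos(b,b), inpos(b,f), inpos(f,f), on(b), on(d), on(f)}
3. free(b,d)  →  {above(b,b), above(c,a), above(c,b), above(c,d), above(d,d), above(f,a), inpos(b,b), inpos(b,f), inpos(d,b), inpos(d,d), inpos(f,f), on(d), on(f)}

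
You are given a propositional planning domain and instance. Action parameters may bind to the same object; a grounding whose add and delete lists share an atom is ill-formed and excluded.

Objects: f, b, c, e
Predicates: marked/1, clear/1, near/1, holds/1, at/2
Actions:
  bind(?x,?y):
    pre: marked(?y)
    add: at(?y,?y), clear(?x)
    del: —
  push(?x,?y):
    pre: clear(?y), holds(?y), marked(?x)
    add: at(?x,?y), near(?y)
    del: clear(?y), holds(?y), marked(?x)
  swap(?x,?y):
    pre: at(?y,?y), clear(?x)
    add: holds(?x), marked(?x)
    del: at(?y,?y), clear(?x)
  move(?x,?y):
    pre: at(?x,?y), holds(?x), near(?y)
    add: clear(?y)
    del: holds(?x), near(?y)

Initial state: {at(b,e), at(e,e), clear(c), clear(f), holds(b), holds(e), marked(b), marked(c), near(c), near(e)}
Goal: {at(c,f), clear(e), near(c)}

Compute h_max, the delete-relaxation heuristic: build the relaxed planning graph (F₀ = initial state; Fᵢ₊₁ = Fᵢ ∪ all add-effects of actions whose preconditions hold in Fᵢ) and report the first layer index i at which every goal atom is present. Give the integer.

2

F0 = init (10 atoms)
F1 = F0 ∪ {at(b,b), at(c,c), clear(b), clear(e), holds(c), holds(f), marked(f)}  (17 atoms)
F2 = F1 ∪ {at(b,c), at(b,f), at(c,b), at(c,e), at(c,f), at(f,b), at(f,c), at(f,e), at(f,f), marked(e), near(b), near(f)}  (29 atoms)
goal ⊆ F2  ⇒  h_max = 2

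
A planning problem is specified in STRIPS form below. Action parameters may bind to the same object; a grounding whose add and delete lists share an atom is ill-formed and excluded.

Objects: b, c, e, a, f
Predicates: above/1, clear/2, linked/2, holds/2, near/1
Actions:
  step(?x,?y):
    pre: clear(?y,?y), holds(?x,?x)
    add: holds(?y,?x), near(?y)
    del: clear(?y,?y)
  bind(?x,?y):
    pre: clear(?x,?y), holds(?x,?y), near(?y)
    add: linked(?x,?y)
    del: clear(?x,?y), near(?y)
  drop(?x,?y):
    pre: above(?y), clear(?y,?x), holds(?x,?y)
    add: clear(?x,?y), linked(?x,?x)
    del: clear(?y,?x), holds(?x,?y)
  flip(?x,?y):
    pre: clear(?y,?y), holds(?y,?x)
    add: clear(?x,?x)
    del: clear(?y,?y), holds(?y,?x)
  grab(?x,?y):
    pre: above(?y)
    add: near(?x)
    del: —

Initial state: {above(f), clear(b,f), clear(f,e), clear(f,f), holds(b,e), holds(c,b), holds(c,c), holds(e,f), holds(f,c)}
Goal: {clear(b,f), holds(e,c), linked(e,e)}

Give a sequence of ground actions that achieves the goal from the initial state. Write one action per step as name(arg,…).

1. drop(e,f)  →  {above(f), clear(b,f), clear(e,f), clear(f,f), holds(b,e), holds(c,b), holds(c,c), holds(f,c), linked(e,e)}
2. flip(c,f)  →  {above(f), clear(b,f), clear(c,c), clear(e,f), holds(b,e), holds(c,b), holds(c,c), linked(e,e)}
3. flip(b,c)  →  {above(f), clear(b,b), clear(b,f), clear(e,f), holds(b,e), holds(c,c), linked(e,e)}
4. flip(e,b)  →  {above(f), clear(b,f), clear(e,e), clear(e,f), holds(c,c), linked(e,e)}
5. step(c,e)  →  {above(f), clear(b,f), clear(e,f), holds(c,c), holds(e,c), linked(e,e), near(e)}

drop(e,f); flip(c,f); flip(b,c); flip(e,b); step(c,e)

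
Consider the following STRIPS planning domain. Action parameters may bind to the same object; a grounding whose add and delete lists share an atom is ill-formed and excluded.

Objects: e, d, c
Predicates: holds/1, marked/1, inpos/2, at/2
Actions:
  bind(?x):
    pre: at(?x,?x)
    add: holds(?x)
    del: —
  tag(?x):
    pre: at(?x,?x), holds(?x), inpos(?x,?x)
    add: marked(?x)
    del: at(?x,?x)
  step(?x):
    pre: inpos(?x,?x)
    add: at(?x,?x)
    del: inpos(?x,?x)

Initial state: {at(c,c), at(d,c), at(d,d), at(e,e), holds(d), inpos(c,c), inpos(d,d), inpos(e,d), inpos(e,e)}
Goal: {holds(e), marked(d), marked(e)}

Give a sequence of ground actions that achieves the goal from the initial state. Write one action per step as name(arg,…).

1. bind(e)  →  {at(c,c), at(d,c), at(d,d), at(e,e), holds(d), holds(e), inpos(c,c), inpos(d,d), inpos(e,d), inpos(e,e)}
2. tag(e)  →  {at(c,c), at(d,c), at(d,d), holds(d), holds(e), inpos(c,c), inpos(d,d), inpos(e,d), inpos(e,e), marked(e)}
3. tag(d)  →  {at(c,c), at(d,c), holds(d), holds(e), inpos(c,c), inpos(d,d), inpos(e,d), inpos(e,e), marked(d), marked(e)}

bind(e); tag(e); tag(d)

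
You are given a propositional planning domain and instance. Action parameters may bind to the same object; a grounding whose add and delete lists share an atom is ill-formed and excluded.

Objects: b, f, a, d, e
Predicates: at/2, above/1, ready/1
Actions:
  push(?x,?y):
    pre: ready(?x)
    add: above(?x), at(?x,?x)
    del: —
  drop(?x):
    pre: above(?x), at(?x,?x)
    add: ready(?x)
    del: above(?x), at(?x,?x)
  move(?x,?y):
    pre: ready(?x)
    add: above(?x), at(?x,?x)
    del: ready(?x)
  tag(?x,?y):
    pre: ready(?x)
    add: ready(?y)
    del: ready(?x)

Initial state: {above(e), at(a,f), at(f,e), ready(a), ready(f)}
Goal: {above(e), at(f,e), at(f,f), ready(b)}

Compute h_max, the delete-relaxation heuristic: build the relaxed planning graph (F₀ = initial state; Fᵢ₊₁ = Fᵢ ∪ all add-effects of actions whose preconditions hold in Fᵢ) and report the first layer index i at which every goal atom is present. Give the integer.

1

F0 = init (5 atoms)
F1 = F0 ∪ {above(a), above(f), at(a,a), at(f,f), ready(b), ready(d), ready(e)}  (12 atoms)
goal ⊆ F1  ⇒  h_max = 1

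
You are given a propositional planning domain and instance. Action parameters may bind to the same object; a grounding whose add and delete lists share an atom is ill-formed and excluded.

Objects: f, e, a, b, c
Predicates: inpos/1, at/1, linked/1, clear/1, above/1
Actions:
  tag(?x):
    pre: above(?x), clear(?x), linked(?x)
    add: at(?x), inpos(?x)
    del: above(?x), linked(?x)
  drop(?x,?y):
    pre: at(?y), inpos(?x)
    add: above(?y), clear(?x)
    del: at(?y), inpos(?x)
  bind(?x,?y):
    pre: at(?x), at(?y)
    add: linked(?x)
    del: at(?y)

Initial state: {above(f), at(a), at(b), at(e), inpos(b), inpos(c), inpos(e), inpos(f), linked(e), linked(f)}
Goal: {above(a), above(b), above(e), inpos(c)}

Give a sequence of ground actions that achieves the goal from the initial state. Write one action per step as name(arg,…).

1. drop(f,e)  →  {above(e), above(f), at(a), at(b), clear(f), inpos(b), inpos(c), inpos(e), linked(e), linked(f)}
2. drop(e,a)  →  {above(a), above(e), above(f), at(b), clear(e), clear(f), inpos(b), inpos(c), linked(e), linked(f)}
3. drop(b,b)  →  {above(a), above(b), above(e), above(f), clear(b), clear(e), clear(f), inpos(c), linked(e), linked(f)}

drop(f,e); drop(e,a); drop(b,b)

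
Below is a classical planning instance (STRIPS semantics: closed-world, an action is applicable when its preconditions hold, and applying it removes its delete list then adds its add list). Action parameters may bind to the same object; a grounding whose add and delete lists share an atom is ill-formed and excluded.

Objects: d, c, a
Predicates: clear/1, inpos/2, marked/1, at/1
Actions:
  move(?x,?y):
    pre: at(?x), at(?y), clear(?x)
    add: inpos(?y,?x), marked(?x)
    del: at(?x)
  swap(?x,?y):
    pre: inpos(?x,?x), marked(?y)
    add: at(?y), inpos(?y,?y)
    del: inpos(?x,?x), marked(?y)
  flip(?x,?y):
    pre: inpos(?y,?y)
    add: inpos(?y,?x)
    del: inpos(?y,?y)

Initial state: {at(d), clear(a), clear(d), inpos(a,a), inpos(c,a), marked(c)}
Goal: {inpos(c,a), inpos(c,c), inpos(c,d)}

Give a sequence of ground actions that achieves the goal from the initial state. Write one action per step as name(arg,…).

1. swap(a,c)  →  {at(c), at(d), clear(a), clear(d), inpos(c,a), inpos(c,c)}
2. move(d,c)  →  {at(c), clear(a), clear(d), inpos(c,a), inpos(c,c), inpos(c,d), marked(d)}

swap(a,c); move(d,c)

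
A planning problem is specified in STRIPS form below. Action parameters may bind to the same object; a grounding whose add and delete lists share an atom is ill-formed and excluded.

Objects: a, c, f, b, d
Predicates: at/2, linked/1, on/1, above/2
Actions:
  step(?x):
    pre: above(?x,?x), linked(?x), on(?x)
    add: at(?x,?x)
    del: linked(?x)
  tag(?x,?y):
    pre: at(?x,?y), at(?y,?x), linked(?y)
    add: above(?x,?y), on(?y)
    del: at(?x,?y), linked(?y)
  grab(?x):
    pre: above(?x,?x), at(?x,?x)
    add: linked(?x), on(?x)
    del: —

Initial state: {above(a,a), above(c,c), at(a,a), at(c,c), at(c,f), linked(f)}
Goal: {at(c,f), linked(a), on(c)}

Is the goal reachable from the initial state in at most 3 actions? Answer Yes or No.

1. grab(a)  →  {above(a,a), above(c,c), at(a,a), at(c,c), at(c,f), linked(a), linked(f), on(a)}
2. grab(c)  →  {above(a,a), above(c,c), at(a,a), at(c,c), at(c,f), linked(a), linked(c), linked(f), on(a), on(c)}
optimal plan length = 2; 2 ≤ 3

Yes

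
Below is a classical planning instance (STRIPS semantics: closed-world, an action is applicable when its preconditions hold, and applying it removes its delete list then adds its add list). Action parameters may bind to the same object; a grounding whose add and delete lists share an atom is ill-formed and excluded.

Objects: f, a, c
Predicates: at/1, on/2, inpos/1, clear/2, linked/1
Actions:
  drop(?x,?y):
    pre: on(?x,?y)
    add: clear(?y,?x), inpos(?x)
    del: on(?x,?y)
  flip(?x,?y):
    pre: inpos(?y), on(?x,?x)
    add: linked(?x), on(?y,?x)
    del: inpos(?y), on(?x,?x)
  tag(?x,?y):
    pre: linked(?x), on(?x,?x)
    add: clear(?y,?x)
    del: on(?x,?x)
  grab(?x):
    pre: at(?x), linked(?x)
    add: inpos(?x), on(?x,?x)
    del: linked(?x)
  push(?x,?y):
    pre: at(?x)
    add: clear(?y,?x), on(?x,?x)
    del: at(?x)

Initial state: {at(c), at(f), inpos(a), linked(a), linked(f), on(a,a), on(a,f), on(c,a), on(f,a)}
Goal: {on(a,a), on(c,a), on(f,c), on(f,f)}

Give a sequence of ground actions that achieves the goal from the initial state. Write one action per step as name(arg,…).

grab(f); push(c,f); flip(c,f)

1. grab(f)  →  {at(c), at(f), inpos(a), inpos(f), linked(a), on(a,a), on(a,f), on(c,a), on(f,a), on(f,f)}
2. push(c,f)  →  {at(f), clear(f,c), inpos(a), inpos(f), linked(a), on(a,a), on(a,f), on(c,a), on(c,c), on(f,a), on(f,f)}
3. flip(c,f)  →  {at(f), clear(f,c), inpos(a), linked(a), linked(c), on(a,a), on(a,f), on(c,a), on(f,a), on(f,c), on(f,f)}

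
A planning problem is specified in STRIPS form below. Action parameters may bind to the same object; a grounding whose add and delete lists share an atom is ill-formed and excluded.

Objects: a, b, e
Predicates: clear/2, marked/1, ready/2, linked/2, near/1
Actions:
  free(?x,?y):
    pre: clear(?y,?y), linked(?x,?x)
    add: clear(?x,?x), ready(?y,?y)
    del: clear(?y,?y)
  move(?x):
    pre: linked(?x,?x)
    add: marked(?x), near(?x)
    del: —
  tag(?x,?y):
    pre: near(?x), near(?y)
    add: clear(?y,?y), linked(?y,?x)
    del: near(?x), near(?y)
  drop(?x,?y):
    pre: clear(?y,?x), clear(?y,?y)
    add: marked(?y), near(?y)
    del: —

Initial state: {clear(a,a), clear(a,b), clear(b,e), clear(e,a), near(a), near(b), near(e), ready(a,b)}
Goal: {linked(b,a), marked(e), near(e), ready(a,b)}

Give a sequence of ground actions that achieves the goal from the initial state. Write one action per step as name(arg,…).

1. tag(a,b)  →  {clear(a,a), clear(a,b), clear(b,b), clear(b,e), clear(e,a), linked(b,a), near(e), ready(a,b)}
2. tag(e,e)  →  {clear(a,a), clear(a,b), clear(b,b), clear(b,e), clear(e,a), clear(e,e), linked(b,a), linked(e,e), ready(a,b)}
3. move(e)  →  {clear(a,a), clear(a,b), clear(b,b), clear(b,e), clear(e,a), clear(e,e), linked(b,a), linked(e,e), marked(e), near(e), ready(a,b)}

tag(a,b); tag(e,e); move(e)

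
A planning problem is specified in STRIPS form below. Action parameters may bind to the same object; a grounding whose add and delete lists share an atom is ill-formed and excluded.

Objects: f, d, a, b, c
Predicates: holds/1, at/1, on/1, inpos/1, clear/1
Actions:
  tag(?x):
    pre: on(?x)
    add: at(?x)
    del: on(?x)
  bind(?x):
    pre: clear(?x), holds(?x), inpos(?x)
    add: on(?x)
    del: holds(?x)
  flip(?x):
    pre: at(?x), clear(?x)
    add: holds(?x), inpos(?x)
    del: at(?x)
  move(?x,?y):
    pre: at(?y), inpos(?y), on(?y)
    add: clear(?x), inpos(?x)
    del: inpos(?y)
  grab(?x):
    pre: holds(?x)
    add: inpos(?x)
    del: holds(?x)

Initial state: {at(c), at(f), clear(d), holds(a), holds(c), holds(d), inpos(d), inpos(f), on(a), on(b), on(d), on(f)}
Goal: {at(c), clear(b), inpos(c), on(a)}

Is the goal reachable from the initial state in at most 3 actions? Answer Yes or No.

Yes

1. move(b,f)  →  {at(c), at(f), clear(b), clear(d), holds(a), holds(c), holds(d), inpos(b), inpos(d), on(a), on(b), on(d), on(f)}
2. grab(c)  →  {at(c), at(f), clear(b), clear(d), holds(a), holds(d), inpos(b), inpos(c), inpos(d), on(a), on(b), on(d), on(f)}
optimal plan length = 2; 2 ≤ 3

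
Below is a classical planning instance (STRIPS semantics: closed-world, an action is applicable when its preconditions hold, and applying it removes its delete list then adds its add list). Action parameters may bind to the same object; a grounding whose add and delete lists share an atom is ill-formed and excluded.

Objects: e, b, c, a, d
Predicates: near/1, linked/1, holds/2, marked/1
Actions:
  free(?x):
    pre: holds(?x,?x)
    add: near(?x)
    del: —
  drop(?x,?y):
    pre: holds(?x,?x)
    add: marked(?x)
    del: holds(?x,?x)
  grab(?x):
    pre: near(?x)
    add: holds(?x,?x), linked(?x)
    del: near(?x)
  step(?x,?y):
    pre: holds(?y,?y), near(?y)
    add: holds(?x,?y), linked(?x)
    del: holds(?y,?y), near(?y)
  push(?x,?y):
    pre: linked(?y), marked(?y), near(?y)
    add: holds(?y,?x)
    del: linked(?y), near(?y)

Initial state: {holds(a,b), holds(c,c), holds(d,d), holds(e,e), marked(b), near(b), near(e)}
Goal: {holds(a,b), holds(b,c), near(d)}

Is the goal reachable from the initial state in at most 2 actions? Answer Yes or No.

No

1. free(c)  →  {holds(a,b), holds(c,c), holds(d,d), holds(e,e), marked(b), near(b), near(c), near(e)}
2. free(d)  →  {holds(a,b), holds(c,c), holds(d,d), holds(e,e), marked(b), near(b), near(c), near(d), near(e)}
3. step(b,c)  →  {holds(a,b), holds(b,c), holds(d,d), holds(e,e), linked(b), marked(b), near(b), near(d), near(e)}
optimal plan length = 3; 3 > 2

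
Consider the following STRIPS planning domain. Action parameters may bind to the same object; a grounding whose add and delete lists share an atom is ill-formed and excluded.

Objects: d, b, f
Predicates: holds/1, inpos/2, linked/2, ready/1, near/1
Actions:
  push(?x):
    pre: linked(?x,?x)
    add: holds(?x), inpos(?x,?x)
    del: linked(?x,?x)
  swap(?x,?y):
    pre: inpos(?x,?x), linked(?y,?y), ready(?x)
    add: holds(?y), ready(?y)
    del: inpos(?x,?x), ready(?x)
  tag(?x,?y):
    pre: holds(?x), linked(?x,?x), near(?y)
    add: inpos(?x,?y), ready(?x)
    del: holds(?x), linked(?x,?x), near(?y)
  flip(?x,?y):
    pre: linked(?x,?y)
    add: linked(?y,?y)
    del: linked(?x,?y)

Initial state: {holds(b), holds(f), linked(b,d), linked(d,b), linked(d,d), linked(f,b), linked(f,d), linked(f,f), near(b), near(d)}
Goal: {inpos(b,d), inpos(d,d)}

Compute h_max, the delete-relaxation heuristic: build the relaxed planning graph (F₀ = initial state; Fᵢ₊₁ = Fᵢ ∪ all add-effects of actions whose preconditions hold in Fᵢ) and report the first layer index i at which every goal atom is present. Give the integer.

2

F0 = init (10 atoms)
F1 = F0 ∪ {holds(d), inpos(d,d), inpos(f,b), inpos(f,d), inpos(f,f), linked(b,b), ready(f)}  (17 atoms)
F2 = F1 ∪ {inpos(b,b), inpos(b,d), inpos(d,b), ready(b), ready(d)}  (22 atoms)
goal ⊆ F2  ⇒  h_max = 2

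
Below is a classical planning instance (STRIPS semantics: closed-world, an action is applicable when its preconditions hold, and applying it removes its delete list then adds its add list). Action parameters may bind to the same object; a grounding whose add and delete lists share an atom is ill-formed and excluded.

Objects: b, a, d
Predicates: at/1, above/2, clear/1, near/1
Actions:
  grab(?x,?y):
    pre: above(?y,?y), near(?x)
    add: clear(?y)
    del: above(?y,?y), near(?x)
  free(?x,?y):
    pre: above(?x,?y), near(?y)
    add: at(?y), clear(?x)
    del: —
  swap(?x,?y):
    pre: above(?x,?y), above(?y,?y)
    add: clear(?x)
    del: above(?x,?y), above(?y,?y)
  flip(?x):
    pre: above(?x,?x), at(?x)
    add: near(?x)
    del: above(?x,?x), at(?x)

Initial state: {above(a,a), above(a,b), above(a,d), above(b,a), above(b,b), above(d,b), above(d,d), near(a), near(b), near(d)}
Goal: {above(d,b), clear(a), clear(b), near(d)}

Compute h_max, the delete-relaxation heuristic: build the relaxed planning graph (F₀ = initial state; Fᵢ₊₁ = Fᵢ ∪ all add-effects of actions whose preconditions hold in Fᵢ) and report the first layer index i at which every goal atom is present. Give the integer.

1

F0 = init (10 atoms)
F1 = F0 ∪ {at(a), at(b), at(d), clear(a), clear(b), clear(d)}  (16 atoms)
goal ⊆ F1  ⇒  h_max = 1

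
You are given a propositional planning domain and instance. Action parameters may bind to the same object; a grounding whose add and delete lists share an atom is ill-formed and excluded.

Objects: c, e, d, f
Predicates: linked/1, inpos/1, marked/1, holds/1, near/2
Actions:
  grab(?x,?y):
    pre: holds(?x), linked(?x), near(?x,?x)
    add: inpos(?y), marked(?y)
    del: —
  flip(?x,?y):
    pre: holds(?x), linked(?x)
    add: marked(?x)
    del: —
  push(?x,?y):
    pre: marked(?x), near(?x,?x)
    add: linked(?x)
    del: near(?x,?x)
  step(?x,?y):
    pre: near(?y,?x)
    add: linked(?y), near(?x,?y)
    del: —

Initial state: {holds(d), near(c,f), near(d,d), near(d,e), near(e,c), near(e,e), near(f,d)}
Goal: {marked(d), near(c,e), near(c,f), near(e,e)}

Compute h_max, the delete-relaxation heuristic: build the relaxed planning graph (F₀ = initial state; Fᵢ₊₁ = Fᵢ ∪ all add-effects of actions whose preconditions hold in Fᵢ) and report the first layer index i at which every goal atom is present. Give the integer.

2

F0 = init (7 atoms)
F1 = F0 ∪ {linked(c), linked(d), linked(e), linked(f), near(c,e), near(d,f), near(e,d), near(f,c)}  (15 atoms)
F2 = F1 ∪ {inpos(c), inpos(d), inpos(e), inpos(f), marked(c), marked(d), marked(e), marked(f)}  (23 atoms)
goal ⊆ F2  ⇒  h_max = 2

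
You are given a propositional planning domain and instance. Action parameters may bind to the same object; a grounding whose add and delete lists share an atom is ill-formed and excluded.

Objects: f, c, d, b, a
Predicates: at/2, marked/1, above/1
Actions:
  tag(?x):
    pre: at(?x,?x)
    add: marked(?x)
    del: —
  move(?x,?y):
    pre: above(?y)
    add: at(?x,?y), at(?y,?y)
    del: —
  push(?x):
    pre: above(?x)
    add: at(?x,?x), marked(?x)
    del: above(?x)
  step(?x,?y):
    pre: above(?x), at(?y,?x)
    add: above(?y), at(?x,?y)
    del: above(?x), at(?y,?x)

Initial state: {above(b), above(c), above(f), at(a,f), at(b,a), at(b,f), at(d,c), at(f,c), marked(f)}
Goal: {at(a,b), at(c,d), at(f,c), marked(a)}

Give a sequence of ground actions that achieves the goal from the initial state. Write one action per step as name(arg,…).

move(a,b); step(f,a); push(a); step(c,d)

1. move(a,b)  →  {above(b), above(c), above(f), at(a,b), at(a,f), at(b,a), at(b,b), at(b,f), at(d,c), at(f,c), marked(f)}
2. step(f,a)  →  {above(a), above(b), above(c), at(a,b), at(b,a), at(b,b), at(b,f), at(d,c), at(f,a), at(f,c), marked(f)}
3. push(a)  →  {above(b), above(c), at(a,a), at(a,b), at(b,a), at(b,b), at(b,f), at(d,c), at(f,a), at(f,c), marked(a), marked(f)}
4. step(c,d)  →  {above(b), above(d), at(a,a), at(a,b), at(b,a), at(b,b), at(b,f), at(c,d), at(f,a), at(f,c), marked(a), marked(f)}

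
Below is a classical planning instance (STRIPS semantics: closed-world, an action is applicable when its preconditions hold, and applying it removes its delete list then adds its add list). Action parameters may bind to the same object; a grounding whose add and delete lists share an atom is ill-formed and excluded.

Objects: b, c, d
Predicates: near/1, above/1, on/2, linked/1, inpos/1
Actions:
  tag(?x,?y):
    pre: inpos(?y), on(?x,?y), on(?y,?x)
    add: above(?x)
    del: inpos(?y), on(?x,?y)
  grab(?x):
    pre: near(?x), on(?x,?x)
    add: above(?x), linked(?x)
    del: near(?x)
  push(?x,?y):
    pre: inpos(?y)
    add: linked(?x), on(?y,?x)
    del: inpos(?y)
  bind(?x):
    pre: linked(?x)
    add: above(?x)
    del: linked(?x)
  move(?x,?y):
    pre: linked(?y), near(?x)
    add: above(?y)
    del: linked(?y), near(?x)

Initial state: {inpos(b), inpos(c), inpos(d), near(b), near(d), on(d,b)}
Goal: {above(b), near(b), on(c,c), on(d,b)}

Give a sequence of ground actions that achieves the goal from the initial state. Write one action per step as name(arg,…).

push(b,b); push(c,c); bind(b)

1. push(b,b)  →  {inpos(c), inpos(d), linked(b), near(b), near(d), on(b,b), on(d,b)}
2. push(c,c)  →  {inpos(d), linked(b), linked(c), near(b), near(d), on(b,b), on(c,c), on(d,b)}
3. bind(b)  →  {above(b), inpos(d), linked(c), near(b), near(d), on(b,b), on(c,c), on(d,b)}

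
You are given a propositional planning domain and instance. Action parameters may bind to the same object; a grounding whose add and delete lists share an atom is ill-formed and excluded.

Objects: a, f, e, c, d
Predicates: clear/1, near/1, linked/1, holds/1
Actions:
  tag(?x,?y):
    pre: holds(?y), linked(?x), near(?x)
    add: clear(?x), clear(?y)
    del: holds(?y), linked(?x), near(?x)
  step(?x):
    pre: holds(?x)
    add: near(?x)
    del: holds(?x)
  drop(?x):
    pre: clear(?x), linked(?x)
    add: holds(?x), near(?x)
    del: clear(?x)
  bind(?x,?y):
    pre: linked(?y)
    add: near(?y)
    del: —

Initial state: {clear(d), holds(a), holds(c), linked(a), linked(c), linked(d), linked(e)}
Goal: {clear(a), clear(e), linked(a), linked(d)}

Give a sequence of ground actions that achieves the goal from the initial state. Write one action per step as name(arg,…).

bind(a,e); tag(e,a)

1. bind(a,e)  →  {clear(d), holds(a), holds(c), linked(a), linked(c), linked(d), linked(e), near(e)}
2. tag(e,a)  →  {clear(a), clear(d), clear(e), holds(c), linked(a), linked(c), linked(d)}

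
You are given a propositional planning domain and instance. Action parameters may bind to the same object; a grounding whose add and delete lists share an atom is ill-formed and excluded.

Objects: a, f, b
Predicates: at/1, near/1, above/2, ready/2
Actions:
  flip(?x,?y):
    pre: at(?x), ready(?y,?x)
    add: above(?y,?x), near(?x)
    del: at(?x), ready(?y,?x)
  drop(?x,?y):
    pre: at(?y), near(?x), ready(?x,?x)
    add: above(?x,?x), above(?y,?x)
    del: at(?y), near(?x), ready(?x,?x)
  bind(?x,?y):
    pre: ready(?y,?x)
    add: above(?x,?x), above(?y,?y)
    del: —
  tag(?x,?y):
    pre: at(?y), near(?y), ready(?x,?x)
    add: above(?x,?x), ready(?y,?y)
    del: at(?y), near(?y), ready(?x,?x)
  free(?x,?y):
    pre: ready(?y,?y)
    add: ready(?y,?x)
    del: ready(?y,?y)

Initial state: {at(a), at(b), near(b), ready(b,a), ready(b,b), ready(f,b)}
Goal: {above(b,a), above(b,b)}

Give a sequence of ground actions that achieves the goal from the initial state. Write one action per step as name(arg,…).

flip(a,b); flip(b,b)

1. flip(a,b)  →  {above(b,a), at(b), near(a), near(b), ready(b,b), ready(f,b)}
2. flip(b,b)  →  {above(b,a), above(b,b), near(a), near(b), ready(f,b)}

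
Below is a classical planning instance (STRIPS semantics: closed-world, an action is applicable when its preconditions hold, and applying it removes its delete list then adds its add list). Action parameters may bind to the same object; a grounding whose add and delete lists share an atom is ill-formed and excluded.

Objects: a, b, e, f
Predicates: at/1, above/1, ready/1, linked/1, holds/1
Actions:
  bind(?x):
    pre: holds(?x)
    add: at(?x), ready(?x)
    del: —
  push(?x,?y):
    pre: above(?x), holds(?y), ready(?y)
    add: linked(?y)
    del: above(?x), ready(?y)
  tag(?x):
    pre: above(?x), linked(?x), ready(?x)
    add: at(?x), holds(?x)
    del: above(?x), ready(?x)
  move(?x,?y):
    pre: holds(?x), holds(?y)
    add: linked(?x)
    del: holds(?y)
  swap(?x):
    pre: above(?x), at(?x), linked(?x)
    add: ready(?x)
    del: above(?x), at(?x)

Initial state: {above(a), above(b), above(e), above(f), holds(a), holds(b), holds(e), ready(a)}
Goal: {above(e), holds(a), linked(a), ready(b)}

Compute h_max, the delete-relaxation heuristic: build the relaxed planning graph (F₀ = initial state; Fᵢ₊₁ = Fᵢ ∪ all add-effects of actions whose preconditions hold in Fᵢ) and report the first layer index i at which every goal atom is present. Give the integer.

1

F0 = init (8 atoms)
F1 = F0 ∪ {at(a), at(b), at(e), linked(a), linked(b), linked(e), ready(b), ready(e)}  (16 atoms)
goal ⊆ F1  ⇒  h_max = 1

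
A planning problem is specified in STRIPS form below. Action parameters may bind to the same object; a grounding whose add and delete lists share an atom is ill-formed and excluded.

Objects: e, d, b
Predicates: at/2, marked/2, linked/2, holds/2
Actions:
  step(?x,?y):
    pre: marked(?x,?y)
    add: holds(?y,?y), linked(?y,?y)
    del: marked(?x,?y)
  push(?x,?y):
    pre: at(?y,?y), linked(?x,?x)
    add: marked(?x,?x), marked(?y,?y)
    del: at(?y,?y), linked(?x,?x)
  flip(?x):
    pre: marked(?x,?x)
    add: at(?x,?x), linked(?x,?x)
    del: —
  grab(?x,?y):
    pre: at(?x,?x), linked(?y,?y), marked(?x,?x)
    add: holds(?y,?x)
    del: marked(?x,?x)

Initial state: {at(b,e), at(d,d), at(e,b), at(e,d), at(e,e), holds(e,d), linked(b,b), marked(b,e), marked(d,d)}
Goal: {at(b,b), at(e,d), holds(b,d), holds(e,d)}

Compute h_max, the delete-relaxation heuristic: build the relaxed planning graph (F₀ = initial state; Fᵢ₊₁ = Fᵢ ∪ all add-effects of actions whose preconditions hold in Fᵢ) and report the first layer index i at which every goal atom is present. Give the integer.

F0 = init (9 atoms)
F1 = F0 ∪ {holds(b,d), holds(d,d), holds(e,e), linked(d,d), linked(e,e), marked(b,b), marked(e,e)}  (16 atoms)
F2 = F1 ∪ {at(b,b), holds(b,b), holds(b,e), holds(d,e)}  (20 atoms)
goal ⊆ F2  ⇒  h_max = 2

2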